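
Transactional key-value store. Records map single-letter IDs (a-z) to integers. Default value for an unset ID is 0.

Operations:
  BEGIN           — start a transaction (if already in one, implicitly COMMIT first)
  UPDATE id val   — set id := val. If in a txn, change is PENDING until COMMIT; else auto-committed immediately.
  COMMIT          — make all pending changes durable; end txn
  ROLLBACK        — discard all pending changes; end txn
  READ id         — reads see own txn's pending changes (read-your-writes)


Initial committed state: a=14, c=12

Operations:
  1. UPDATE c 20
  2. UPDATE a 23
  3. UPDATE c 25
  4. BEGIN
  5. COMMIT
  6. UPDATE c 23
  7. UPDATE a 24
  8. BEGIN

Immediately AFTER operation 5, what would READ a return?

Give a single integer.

Answer: 23

Derivation:
Initial committed: {a=14, c=12}
Op 1: UPDATE c=20 (auto-commit; committed c=20)
Op 2: UPDATE a=23 (auto-commit; committed a=23)
Op 3: UPDATE c=25 (auto-commit; committed c=25)
Op 4: BEGIN: in_txn=True, pending={}
Op 5: COMMIT: merged [] into committed; committed now {a=23, c=25}
After op 5: visible(a) = 23 (pending={}, committed={a=23, c=25})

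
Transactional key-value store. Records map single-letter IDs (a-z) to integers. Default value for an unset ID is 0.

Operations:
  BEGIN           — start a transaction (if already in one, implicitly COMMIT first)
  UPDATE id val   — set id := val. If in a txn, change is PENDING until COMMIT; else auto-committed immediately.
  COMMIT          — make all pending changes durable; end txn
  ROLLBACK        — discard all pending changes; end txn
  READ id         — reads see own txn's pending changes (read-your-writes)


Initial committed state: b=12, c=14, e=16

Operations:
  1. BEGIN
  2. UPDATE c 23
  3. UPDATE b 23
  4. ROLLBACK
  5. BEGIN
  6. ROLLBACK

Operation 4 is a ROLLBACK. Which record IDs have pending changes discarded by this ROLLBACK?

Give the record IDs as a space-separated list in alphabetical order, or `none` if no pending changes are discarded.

Answer: b c

Derivation:
Initial committed: {b=12, c=14, e=16}
Op 1: BEGIN: in_txn=True, pending={}
Op 2: UPDATE c=23 (pending; pending now {c=23})
Op 3: UPDATE b=23 (pending; pending now {b=23, c=23})
Op 4: ROLLBACK: discarded pending ['b', 'c']; in_txn=False
Op 5: BEGIN: in_txn=True, pending={}
Op 6: ROLLBACK: discarded pending []; in_txn=False
ROLLBACK at op 4 discards: ['b', 'c']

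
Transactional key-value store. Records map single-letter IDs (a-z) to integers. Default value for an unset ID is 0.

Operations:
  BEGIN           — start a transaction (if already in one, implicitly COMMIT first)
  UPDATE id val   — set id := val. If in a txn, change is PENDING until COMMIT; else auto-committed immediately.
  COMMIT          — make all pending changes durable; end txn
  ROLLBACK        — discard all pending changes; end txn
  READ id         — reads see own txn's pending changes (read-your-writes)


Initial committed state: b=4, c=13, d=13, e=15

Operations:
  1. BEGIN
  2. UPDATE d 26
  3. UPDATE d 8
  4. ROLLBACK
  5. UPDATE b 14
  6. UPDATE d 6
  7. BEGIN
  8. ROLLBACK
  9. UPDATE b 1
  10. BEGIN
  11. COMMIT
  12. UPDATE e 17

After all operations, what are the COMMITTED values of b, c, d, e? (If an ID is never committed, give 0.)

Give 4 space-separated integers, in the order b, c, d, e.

Answer: 1 13 6 17

Derivation:
Initial committed: {b=4, c=13, d=13, e=15}
Op 1: BEGIN: in_txn=True, pending={}
Op 2: UPDATE d=26 (pending; pending now {d=26})
Op 3: UPDATE d=8 (pending; pending now {d=8})
Op 4: ROLLBACK: discarded pending ['d']; in_txn=False
Op 5: UPDATE b=14 (auto-commit; committed b=14)
Op 6: UPDATE d=6 (auto-commit; committed d=6)
Op 7: BEGIN: in_txn=True, pending={}
Op 8: ROLLBACK: discarded pending []; in_txn=False
Op 9: UPDATE b=1 (auto-commit; committed b=1)
Op 10: BEGIN: in_txn=True, pending={}
Op 11: COMMIT: merged [] into committed; committed now {b=1, c=13, d=6, e=15}
Op 12: UPDATE e=17 (auto-commit; committed e=17)
Final committed: {b=1, c=13, d=6, e=17}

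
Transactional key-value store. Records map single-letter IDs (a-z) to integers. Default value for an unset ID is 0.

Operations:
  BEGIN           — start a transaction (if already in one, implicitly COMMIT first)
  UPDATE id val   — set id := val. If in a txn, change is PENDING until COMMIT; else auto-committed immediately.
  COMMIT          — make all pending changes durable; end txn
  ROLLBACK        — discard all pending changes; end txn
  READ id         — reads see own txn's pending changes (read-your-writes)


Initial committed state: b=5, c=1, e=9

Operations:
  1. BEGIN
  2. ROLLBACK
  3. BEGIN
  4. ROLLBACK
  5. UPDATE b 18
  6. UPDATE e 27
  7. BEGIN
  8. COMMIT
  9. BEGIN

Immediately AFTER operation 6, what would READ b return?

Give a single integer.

Answer: 18

Derivation:
Initial committed: {b=5, c=1, e=9}
Op 1: BEGIN: in_txn=True, pending={}
Op 2: ROLLBACK: discarded pending []; in_txn=False
Op 3: BEGIN: in_txn=True, pending={}
Op 4: ROLLBACK: discarded pending []; in_txn=False
Op 5: UPDATE b=18 (auto-commit; committed b=18)
Op 6: UPDATE e=27 (auto-commit; committed e=27)
After op 6: visible(b) = 18 (pending={}, committed={b=18, c=1, e=27})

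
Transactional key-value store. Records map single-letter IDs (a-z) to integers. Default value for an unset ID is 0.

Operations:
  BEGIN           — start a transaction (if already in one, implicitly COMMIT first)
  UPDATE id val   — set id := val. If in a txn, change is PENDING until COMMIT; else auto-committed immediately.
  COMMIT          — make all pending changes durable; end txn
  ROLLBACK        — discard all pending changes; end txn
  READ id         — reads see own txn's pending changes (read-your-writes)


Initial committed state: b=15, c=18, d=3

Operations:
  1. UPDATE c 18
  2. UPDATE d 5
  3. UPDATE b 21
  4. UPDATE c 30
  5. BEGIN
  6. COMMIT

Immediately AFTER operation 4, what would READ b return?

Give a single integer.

Answer: 21

Derivation:
Initial committed: {b=15, c=18, d=3}
Op 1: UPDATE c=18 (auto-commit; committed c=18)
Op 2: UPDATE d=5 (auto-commit; committed d=5)
Op 3: UPDATE b=21 (auto-commit; committed b=21)
Op 4: UPDATE c=30 (auto-commit; committed c=30)
After op 4: visible(b) = 21 (pending={}, committed={b=21, c=30, d=5})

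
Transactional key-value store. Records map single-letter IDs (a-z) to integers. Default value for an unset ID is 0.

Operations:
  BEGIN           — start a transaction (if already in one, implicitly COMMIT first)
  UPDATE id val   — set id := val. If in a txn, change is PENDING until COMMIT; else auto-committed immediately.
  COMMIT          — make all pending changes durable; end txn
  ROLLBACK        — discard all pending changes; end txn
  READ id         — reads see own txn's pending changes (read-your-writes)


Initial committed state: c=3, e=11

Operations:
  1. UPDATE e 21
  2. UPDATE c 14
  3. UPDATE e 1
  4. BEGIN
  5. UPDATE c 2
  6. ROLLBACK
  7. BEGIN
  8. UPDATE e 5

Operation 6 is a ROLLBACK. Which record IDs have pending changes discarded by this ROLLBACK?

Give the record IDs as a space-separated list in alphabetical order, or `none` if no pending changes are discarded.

Answer: c

Derivation:
Initial committed: {c=3, e=11}
Op 1: UPDATE e=21 (auto-commit; committed e=21)
Op 2: UPDATE c=14 (auto-commit; committed c=14)
Op 3: UPDATE e=1 (auto-commit; committed e=1)
Op 4: BEGIN: in_txn=True, pending={}
Op 5: UPDATE c=2 (pending; pending now {c=2})
Op 6: ROLLBACK: discarded pending ['c']; in_txn=False
Op 7: BEGIN: in_txn=True, pending={}
Op 8: UPDATE e=5 (pending; pending now {e=5})
ROLLBACK at op 6 discards: ['c']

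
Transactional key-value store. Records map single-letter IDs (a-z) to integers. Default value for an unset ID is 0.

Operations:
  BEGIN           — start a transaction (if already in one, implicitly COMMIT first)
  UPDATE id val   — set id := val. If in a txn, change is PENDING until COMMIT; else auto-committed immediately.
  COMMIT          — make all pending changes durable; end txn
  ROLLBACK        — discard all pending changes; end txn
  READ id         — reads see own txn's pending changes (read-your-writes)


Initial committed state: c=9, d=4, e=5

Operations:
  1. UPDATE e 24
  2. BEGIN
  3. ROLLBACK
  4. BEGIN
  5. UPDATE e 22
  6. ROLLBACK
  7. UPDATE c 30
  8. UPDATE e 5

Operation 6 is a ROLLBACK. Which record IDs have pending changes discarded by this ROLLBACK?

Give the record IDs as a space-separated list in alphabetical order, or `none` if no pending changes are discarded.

Initial committed: {c=9, d=4, e=5}
Op 1: UPDATE e=24 (auto-commit; committed e=24)
Op 2: BEGIN: in_txn=True, pending={}
Op 3: ROLLBACK: discarded pending []; in_txn=False
Op 4: BEGIN: in_txn=True, pending={}
Op 5: UPDATE e=22 (pending; pending now {e=22})
Op 6: ROLLBACK: discarded pending ['e']; in_txn=False
Op 7: UPDATE c=30 (auto-commit; committed c=30)
Op 8: UPDATE e=5 (auto-commit; committed e=5)
ROLLBACK at op 6 discards: ['e']

Answer: e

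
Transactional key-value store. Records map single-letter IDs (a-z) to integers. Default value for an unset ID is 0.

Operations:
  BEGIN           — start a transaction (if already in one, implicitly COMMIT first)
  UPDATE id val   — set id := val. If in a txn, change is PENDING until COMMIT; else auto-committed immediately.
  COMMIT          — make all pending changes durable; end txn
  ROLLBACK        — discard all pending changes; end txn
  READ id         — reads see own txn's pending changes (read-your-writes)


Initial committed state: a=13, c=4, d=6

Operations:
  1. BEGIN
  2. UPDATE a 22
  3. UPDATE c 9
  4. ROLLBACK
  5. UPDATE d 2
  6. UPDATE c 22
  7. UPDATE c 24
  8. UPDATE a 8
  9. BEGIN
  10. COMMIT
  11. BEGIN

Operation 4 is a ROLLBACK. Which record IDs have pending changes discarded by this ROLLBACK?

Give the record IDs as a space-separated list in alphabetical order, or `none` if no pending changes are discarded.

Initial committed: {a=13, c=4, d=6}
Op 1: BEGIN: in_txn=True, pending={}
Op 2: UPDATE a=22 (pending; pending now {a=22})
Op 3: UPDATE c=9 (pending; pending now {a=22, c=9})
Op 4: ROLLBACK: discarded pending ['a', 'c']; in_txn=False
Op 5: UPDATE d=2 (auto-commit; committed d=2)
Op 6: UPDATE c=22 (auto-commit; committed c=22)
Op 7: UPDATE c=24 (auto-commit; committed c=24)
Op 8: UPDATE a=8 (auto-commit; committed a=8)
Op 9: BEGIN: in_txn=True, pending={}
Op 10: COMMIT: merged [] into committed; committed now {a=8, c=24, d=2}
Op 11: BEGIN: in_txn=True, pending={}
ROLLBACK at op 4 discards: ['a', 'c']

Answer: a c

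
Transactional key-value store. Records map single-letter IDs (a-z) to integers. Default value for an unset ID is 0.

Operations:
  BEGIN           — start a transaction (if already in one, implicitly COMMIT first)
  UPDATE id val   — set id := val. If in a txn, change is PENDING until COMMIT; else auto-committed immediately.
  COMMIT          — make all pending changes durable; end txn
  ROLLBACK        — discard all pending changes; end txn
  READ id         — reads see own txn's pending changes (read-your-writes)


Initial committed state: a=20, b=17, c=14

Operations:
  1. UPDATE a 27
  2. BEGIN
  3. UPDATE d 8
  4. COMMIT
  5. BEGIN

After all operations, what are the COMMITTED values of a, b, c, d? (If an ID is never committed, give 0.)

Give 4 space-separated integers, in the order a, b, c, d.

Answer: 27 17 14 8

Derivation:
Initial committed: {a=20, b=17, c=14}
Op 1: UPDATE a=27 (auto-commit; committed a=27)
Op 2: BEGIN: in_txn=True, pending={}
Op 3: UPDATE d=8 (pending; pending now {d=8})
Op 4: COMMIT: merged ['d'] into committed; committed now {a=27, b=17, c=14, d=8}
Op 5: BEGIN: in_txn=True, pending={}
Final committed: {a=27, b=17, c=14, d=8}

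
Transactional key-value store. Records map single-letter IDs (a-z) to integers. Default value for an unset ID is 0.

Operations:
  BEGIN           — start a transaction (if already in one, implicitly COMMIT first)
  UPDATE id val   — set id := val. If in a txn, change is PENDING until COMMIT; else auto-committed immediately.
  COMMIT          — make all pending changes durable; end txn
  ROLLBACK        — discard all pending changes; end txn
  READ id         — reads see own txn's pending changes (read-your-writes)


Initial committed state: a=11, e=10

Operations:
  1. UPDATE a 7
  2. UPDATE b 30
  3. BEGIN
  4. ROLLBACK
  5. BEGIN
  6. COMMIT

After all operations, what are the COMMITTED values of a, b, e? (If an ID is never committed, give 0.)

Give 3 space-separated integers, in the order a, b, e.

Answer: 7 30 10

Derivation:
Initial committed: {a=11, e=10}
Op 1: UPDATE a=7 (auto-commit; committed a=7)
Op 2: UPDATE b=30 (auto-commit; committed b=30)
Op 3: BEGIN: in_txn=True, pending={}
Op 4: ROLLBACK: discarded pending []; in_txn=False
Op 5: BEGIN: in_txn=True, pending={}
Op 6: COMMIT: merged [] into committed; committed now {a=7, b=30, e=10}
Final committed: {a=7, b=30, e=10}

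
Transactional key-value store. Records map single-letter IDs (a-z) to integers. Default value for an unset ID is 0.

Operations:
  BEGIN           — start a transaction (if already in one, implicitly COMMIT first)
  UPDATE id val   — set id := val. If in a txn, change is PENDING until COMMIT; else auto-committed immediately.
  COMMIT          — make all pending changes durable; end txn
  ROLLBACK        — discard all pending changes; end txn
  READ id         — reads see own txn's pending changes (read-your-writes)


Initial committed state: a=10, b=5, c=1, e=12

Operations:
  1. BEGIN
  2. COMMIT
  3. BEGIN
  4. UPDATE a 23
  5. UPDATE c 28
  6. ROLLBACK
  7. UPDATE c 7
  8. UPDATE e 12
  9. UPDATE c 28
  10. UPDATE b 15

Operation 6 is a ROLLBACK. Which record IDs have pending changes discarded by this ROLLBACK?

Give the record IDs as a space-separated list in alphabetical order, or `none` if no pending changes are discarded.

Answer: a c

Derivation:
Initial committed: {a=10, b=5, c=1, e=12}
Op 1: BEGIN: in_txn=True, pending={}
Op 2: COMMIT: merged [] into committed; committed now {a=10, b=5, c=1, e=12}
Op 3: BEGIN: in_txn=True, pending={}
Op 4: UPDATE a=23 (pending; pending now {a=23})
Op 5: UPDATE c=28 (pending; pending now {a=23, c=28})
Op 6: ROLLBACK: discarded pending ['a', 'c']; in_txn=False
Op 7: UPDATE c=7 (auto-commit; committed c=7)
Op 8: UPDATE e=12 (auto-commit; committed e=12)
Op 9: UPDATE c=28 (auto-commit; committed c=28)
Op 10: UPDATE b=15 (auto-commit; committed b=15)
ROLLBACK at op 6 discards: ['a', 'c']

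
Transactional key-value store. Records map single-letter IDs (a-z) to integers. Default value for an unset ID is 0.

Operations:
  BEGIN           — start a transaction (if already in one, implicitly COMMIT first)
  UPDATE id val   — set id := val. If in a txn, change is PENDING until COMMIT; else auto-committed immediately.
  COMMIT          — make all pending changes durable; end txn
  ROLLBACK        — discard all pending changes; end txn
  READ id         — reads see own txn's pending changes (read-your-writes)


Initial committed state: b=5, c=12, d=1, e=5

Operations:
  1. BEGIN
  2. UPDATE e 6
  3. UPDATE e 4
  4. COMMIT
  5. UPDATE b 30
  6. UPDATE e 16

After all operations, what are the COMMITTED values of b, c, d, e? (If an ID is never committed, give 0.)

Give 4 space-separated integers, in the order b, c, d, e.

Initial committed: {b=5, c=12, d=1, e=5}
Op 1: BEGIN: in_txn=True, pending={}
Op 2: UPDATE e=6 (pending; pending now {e=6})
Op 3: UPDATE e=4 (pending; pending now {e=4})
Op 4: COMMIT: merged ['e'] into committed; committed now {b=5, c=12, d=1, e=4}
Op 5: UPDATE b=30 (auto-commit; committed b=30)
Op 6: UPDATE e=16 (auto-commit; committed e=16)
Final committed: {b=30, c=12, d=1, e=16}

Answer: 30 12 1 16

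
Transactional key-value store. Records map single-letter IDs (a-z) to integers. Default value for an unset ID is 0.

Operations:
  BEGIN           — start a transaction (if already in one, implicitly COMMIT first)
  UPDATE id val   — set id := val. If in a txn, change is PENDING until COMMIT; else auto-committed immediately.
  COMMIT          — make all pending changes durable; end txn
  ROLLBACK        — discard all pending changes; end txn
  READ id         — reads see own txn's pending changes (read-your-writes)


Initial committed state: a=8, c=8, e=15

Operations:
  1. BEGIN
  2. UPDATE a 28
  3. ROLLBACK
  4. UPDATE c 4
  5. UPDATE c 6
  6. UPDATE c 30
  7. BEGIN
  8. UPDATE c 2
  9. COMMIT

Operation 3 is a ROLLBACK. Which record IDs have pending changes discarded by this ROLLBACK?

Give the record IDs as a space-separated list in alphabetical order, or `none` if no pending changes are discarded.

Initial committed: {a=8, c=8, e=15}
Op 1: BEGIN: in_txn=True, pending={}
Op 2: UPDATE a=28 (pending; pending now {a=28})
Op 3: ROLLBACK: discarded pending ['a']; in_txn=False
Op 4: UPDATE c=4 (auto-commit; committed c=4)
Op 5: UPDATE c=6 (auto-commit; committed c=6)
Op 6: UPDATE c=30 (auto-commit; committed c=30)
Op 7: BEGIN: in_txn=True, pending={}
Op 8: UPDATE c=2 (pending; pending now {c=2})
Op 9: COMMIT: merged ['c'] into committed; committed now {a=8, c=2, e=15}
ROLLBACK at op 3 discards: ['a']

Answer: a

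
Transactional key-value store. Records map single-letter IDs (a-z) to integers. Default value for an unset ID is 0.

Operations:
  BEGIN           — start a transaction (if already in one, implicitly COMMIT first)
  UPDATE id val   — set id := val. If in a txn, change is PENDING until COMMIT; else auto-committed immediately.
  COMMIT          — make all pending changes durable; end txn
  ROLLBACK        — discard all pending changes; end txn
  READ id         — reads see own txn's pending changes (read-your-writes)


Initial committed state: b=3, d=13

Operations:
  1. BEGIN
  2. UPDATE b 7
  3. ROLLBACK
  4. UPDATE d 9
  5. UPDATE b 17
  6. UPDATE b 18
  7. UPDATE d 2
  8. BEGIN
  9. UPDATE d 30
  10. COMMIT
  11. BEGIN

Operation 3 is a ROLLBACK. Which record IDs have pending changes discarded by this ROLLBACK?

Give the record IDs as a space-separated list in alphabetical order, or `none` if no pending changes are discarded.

Answer: b

Derivation:
Initial committed: {b=3, d=13}
Op 1: BEGIN: in_txn=True, pending={}
Op 2: UPDATE b=7 (pending; pending now {b=7})
Op 3: ROLLBACK: discarded pending ['b']; in_txn=False
Op 4: UPDATE d=9 (auto-commit; committed d=9)
Op 5: UPDATE b=17 (auto-commit; committed b=17)
Op 6: UPDATE b=18 (auto-commit; committed b=18)
Op 7: UPDATE d=2 (auto-commit; committed d=2)
Op 8: BEGIN: in_txn=True, pending={}
Op 9: UPDATE d=30 (pending; pending now {d=30})
Op 10: COMMIT: merged ['d'] into committed; committed now {b=18, d=30}
Op 11: BEGIN: in_txn=True, pending={}
ROLLBACK at op 3 discards: ['b']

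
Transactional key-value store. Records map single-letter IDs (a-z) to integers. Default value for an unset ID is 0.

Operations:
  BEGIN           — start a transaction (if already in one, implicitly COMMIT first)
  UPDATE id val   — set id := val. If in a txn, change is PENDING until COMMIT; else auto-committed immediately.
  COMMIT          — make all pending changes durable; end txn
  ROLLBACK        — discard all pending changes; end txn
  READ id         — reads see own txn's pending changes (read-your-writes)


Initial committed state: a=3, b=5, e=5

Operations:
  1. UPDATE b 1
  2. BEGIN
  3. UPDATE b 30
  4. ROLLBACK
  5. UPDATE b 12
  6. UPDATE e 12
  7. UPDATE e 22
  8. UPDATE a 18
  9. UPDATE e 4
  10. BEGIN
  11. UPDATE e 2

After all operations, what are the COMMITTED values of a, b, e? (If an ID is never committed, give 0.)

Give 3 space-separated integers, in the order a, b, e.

Answer: 18 12 4

Derivation:
Initial committed: {a=3, b=5, e=5}
Op 1: UPDATE b=1 (auto-commit; committed b=1)
Op 2: BEGIN: in_txn=True, pending={}
Op 3: UPDATE b=30 (pending; pending now {b=30})
Op 4: ROLLBACK: discarded pending ['b']; in_txn=False
Op 5: UPDATE b=12 (auto-commit; committed b=12)
Op 6: UPDATE e=12 (auto-commit; committed e=12)
Op 7: UPDATE e=22 (auto-commit; committed e=22)
Op 8: UPDATE a=18 (auto-commit; committed a=18)
Op 9: UPDATE e=4 (auto-commit; committed e=4)
Op 10: BEGIN: in_txn=True, pending={}
Op 11: UPDATE e=2 (pending; pending now {e=2})
Final committed: {a=18, b=12, e=4}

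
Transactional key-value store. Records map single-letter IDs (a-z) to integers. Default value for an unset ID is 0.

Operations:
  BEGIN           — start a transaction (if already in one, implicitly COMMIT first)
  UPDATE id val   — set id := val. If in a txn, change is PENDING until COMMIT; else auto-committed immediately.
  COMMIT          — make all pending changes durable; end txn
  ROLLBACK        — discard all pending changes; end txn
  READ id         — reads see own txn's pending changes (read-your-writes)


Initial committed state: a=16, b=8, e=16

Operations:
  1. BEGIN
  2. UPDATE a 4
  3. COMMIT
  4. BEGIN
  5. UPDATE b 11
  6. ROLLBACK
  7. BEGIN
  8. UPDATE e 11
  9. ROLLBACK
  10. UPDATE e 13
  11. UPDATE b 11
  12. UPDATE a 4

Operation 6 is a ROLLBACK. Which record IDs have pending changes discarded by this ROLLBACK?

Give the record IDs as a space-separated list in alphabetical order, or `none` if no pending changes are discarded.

Initial committed: {a=16, b=8, e=16}
Op 1: BEGIN: in_txn=True, pending={}
Op 2: UPDATE a=4 (pending; pending now {a=4})
Op 3: COMMIT: merged ['a'] into committed; committed now {a=4, b=8, e=16}
Op 4: BEGIN: in_txn=True, pending={}
Op 5: UPDATE b=11 (pending; pending now {b=11})
Op 6: ROLLBACK: discarded pending ['b']; in_txn=False
Op 7: BEGIN: in_txn=True, pending={}
Op 8: UPDATE e=11 (pending; pending now {e=11})
Op 9: ROLLBACK: discarded pending ['e']; in_txn=False
Op 10: UPDATE e=13 (auto-commit; committed e=13)
Op 11: UPDATE b=11 (auto-commit; committed b=11)
Op 12: UPDATE a=4 (auto-commit; committed a=4)
ROLLBACK at op 6 discards: ['b']

Answer: b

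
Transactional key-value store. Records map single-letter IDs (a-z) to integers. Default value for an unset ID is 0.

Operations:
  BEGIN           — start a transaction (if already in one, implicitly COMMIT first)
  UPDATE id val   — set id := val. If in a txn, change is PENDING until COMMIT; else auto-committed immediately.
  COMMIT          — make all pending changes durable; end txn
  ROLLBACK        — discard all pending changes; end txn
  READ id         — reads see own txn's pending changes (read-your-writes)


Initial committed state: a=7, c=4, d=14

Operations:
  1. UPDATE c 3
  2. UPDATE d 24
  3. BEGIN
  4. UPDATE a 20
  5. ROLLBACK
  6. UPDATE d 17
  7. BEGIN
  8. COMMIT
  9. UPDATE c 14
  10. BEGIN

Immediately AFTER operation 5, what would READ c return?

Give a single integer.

Initial committed: {a=7, c=4, d=14}
Op 1: UPDATE c=3 (auto-commit; committed c=3)
Op 2: UPDATE d=24 (auto-commit; committed d=24)
Op 3: BEGIN: in_txn=True, pending={}
Op 4: UPDATE a=20 (pending; pending now {a=20})
Op 5: ROLLBACK: discarded pending ['a']; in_txn=False
After op 5: visible(c) = 3 (pending={}, committed={a=7, c=3, d=24})

Answer: 3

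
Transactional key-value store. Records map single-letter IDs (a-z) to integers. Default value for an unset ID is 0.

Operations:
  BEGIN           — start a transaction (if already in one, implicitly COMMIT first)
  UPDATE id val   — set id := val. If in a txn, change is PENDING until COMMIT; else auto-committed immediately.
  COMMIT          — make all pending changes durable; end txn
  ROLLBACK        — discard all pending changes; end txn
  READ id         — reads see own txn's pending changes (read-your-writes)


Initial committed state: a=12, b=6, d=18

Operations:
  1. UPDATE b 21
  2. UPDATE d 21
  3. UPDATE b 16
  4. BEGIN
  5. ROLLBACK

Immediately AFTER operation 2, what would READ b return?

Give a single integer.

Answer: 21

Derivation:
Initial committed: {a=12, b=6, d=18}
Op 1: UPDATE b=21 (auto-commit; committed b=21)
Op 2: UPDATE d=21 (auto-commit; committed d=21)
After op 2: visible(b) = 21 (pending={}, committed={a=12, b=21, d=21})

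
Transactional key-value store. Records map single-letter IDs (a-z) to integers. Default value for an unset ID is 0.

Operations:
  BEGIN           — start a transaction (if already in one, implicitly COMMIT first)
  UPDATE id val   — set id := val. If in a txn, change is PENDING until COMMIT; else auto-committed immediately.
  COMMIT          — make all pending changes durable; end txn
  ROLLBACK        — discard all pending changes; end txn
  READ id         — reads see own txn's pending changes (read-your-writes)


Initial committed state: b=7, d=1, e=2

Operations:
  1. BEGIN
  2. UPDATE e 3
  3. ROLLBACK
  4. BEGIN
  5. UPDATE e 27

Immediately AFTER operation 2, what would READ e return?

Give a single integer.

Answer: 3

Derivation:
Initial committed: {b=7, d=1, e=2}
Op 1: BEGIN: in_txn=True, pending={}
Op 2: UPDATE e=3 (pending; pending now {e=3})
After op 2: visible(e) = 3 (pending={e=3}, committed={b=7, d=1, e=2})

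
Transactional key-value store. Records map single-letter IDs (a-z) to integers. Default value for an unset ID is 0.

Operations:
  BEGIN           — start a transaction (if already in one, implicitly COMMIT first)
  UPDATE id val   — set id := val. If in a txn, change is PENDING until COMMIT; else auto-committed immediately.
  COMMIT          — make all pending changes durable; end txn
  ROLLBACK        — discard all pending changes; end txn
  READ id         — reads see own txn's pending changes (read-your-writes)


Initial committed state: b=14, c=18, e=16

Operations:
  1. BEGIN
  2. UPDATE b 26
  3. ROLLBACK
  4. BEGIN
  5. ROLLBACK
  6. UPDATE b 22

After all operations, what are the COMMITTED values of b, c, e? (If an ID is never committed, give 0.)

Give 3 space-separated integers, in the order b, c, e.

Initial committed: {b=14, c=18, e=16}
Op 1: BEGIN: in_txn=True, pending={}
Op 2: UPDATE b=26 (pending; pending now {b=26})
Op 3: ROLLBACK: discarded pending ['b']; in_txn=False
Op 4: BEGIN: in_txn=True, pending={}
Op 5: ROLLBACK: discarded pending []; in_txn=False
Op 6: UPDATE b=22 (auto-commit; committed b=22)
Final committed: {b=22, c=18, e=16}

Answer: 22 18 16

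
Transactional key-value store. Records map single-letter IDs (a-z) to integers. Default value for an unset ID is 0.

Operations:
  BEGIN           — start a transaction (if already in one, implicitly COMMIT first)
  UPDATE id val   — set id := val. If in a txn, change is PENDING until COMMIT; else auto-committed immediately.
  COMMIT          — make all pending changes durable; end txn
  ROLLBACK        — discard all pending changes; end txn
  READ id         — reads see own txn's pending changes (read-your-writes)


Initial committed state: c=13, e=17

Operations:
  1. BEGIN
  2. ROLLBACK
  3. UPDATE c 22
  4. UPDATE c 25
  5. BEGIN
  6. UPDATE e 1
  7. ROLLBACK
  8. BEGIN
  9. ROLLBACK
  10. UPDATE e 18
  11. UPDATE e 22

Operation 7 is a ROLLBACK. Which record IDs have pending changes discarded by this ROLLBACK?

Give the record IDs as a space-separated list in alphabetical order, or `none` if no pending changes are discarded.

Initial committed: {c=13, e=17}
Op 1: BEGIN: in_txn=True, pending={}
Op 2: ROLLBACK: discarded pending []; in_txn=False
Op 3: UPDATE c=22 (auto-commit; committed c=22)
Op 4: UPDATE c=25 (auto-commit; committed c=25)
Op 5: BEGIN: in_txn=True, pending={}
Op 6: UPDATE e=1 (pending; pending now {e=1})
Op 7: ROLLBACK: discarded pending ['e']; in_txn=False
Op 8: BEGIN: in_txn=True, pending={}
Op 9: ROLLBACK: discarded pending []; in_txn=False
Op 10: UPDATE e=18 (auto-commit; committed e=18)
Op 11: UPDATE e=22 (auto-commit; committed e=22)
ROLLBACK at op 7 discards: ['e']

Answer: e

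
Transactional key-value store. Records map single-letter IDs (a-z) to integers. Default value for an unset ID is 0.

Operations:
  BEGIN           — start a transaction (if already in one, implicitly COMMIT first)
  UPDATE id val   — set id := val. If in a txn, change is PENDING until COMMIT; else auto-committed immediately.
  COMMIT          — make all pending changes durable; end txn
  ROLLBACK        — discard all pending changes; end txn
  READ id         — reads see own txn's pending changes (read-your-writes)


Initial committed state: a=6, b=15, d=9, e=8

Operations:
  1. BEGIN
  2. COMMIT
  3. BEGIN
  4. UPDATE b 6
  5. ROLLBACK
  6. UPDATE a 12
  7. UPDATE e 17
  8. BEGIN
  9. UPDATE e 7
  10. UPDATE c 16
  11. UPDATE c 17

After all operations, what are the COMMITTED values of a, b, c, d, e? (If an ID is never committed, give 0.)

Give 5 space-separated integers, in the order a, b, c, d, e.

Initial committed: {a=6, b=15, d=9, e=8}
Op 1: BEGIN: in_txn=True, pending={}
Op 2: COMMIT: merged [] into committed; committed now {a=6, b=15, d=9, e=8}
Op 3: BEGIN: in_txn=True, pending={}
Op 4: UPDATE b=6 (pending; pending now {b=6})
Op 5: ROLLBACK: discarded pending ['b']; in_txn=False
Op 6: UPDATE a=12 (auto-commit; committed a=12)
Op 7: UPDATE e=17 (auto-commit; committed e=17)
Op 8: BEGIN: in_txn=True, pending={}
Op 9: UPDATE e=7 (pending; pending now {e=7})
Op 10: UPDATE c=16 (pending; pending now {c=16, e=7})
Op 11: UPDATE c=17 (pending; pending now {c=17, e=7})
Final committed: {a=12, b=15, d=9, e=17}

Answer: 12 15 0 9 17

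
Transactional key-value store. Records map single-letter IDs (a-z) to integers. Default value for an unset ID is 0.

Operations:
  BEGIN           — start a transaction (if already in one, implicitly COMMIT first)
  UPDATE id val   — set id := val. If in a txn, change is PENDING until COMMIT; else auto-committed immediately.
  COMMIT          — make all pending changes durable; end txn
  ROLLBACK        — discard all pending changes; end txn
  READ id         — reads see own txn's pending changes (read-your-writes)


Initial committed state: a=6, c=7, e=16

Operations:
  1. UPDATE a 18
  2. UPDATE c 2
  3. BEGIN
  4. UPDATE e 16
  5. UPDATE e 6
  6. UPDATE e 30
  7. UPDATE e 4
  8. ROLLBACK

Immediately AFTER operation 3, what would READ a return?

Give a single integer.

Answer: 18

Derivation:
Initial committed: {a=6, c=7, e=16}
Op 1: UPDATE a=18 (auto-commit; committed a=18)
Op 2: UPDATE c=2 (auto-commit; committed c=2)
Op 3: BEGIN: in_txn=True, pending={}
After op 3: visible(a) = 18 (pending={}, committed={a=18, c=2, e=16})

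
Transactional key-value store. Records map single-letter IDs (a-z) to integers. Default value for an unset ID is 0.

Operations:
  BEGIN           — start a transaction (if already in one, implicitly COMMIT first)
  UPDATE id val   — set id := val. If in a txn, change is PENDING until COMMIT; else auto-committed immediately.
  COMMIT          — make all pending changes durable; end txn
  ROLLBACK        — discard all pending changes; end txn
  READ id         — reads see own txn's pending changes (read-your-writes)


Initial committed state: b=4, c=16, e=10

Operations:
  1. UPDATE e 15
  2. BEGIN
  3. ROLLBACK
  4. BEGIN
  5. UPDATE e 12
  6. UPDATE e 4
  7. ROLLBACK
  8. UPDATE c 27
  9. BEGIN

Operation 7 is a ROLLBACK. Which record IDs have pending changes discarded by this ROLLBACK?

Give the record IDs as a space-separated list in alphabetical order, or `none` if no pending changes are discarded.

Answer: e

Derivation:
Initial committed: {b=4, c=16, e=10}
Op 1: UPDATE e=15 (auto-commit; committed e=15)
Op 2: BEGIN: in_txn=True, pending={}
Op 3: ROLLBACK: discarded pending []; in_txn=False
Op 4: BEGIN: in_txn=True, pending={}
Op 5: UPDATE e=12 (pending; pending now {e=12})
Op 6: UPDATE e=4 (pending; pending now {e=4})
Op 7: ROLLBACK: discarded pending ['e']; in_txn=False
Op 8: UPDATE c=27 (auto-commit; committed c=27)
Op 9: BEGIN: in_txn=True, pending={}
ROLLBACK at op 7 discards: ['e']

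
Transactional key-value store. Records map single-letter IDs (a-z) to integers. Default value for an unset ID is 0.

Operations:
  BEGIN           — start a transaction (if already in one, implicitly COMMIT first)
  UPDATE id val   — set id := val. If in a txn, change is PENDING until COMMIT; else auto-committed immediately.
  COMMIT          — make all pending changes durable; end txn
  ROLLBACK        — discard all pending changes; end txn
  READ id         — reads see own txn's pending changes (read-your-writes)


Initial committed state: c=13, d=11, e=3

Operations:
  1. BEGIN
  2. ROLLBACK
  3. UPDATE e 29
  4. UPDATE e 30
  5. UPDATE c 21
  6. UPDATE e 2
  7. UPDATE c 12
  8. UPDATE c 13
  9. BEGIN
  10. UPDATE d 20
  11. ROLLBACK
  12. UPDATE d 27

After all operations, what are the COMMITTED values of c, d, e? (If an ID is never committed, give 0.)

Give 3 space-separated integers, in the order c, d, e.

Answer: 13 27 2

Derivation:
Initial committed: {c=13, d=11, e=3}
Op 1: BEGIN: in_txn=True, pending={}
Op 2: ROLLBACK: discarded pending []; in_txn=False
Op 3: UPDATE e=29 (auto-commit; committed e=29)
Op 4: UPDATE e=30 (auto-commit; committed e=30)
Op 5: UPDATE c=21 (auto-commit; committed c=21)
Op 6: UPDATE e=2 (auto-commit; committed e=2)
Op 7: UPDATE c=12 (auto-commit; committed c=12)
Op 8: UPDATE c=13 (auto-commit; committed c=13)
Op 9: BEGIN: in_txn=True, pending={}
Op 10: UPDATE d=20 (pending; pending now {d=20})
Op 11: ROLLBACK: discarded pending ['d']; in_txn=False
Op 12: UPDATE d=27 (auto-commit; committed d=27)
Final committed: {c=13, d=27, e=2}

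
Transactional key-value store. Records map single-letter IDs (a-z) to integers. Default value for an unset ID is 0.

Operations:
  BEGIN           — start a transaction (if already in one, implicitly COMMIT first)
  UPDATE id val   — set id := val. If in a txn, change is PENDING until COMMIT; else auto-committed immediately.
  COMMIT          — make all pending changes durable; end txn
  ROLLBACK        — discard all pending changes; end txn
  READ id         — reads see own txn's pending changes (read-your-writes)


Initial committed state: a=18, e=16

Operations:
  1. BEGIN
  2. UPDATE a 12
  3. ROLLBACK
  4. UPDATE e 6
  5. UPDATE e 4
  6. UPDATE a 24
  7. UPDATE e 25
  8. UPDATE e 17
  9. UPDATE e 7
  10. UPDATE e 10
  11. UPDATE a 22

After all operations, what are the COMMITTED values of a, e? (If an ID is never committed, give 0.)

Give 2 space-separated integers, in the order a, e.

Answer: 22 10

Derivation:
Initial committed: {a=18, e=16}
Op 1: BEGIN: in_txn=True, pending={}
Op 2: UPDATE a=12 (pending; pending now {a=12})
Op 3: ROLLBACK: discarded pending ['a']; in_txn=False
Op 4: UPDATE e=6 (auto-commit; committed e=6)
Op 5: UPDATE e=4 (auto-commit; committed e=4)
Op 6: UPDATE a=24 (auto-commit; committed a=24)
Op 7: UPDATE e=25 (auto-commit; committed e=25)
Op 8: UPDATE e=17 (auto-commit; committed e=17)
Op 9: UPDATE e=7 (auto-commit; committed e=7)
Op 10: UPDATE e=10 (auto-commit; committed e=10)
Op 11: UPDATE a=22 (auto-commit; committed a=22)
Final committed: {a=22, e=10}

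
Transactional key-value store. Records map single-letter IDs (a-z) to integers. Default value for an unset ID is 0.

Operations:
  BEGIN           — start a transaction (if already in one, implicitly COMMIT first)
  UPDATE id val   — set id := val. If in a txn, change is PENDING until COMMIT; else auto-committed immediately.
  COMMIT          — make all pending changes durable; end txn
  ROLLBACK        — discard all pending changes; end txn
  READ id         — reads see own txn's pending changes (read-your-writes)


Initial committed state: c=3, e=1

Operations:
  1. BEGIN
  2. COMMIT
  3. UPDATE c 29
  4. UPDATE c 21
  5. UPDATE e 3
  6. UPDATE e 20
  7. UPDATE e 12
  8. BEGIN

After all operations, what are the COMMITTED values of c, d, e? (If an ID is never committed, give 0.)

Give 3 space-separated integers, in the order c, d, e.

Initial committed: {c=3, e=1}
Op 1: BEGIN: in_txn=True, pending={}
Op 2: COMMIT: merged [] into committed; committed now {c=3, e=1}
Op 3: UPDATE c=29 (auto-commit; committed c=29)
Op 4: UPDATE c=21 (auto-commit; committed c=21)
Op 5: UPDATE e=3 (auto-commit; committed e=3)
Op 6: UPDATE e=20 (auto-commit; committed e=20)
Op 7: UPDATE e=12 (auto-commit; committed e=12)
Op 8: BEGIN: in_txn=True, pending={}
Final committed: {c=21, e=12}

Answer: 21 0 12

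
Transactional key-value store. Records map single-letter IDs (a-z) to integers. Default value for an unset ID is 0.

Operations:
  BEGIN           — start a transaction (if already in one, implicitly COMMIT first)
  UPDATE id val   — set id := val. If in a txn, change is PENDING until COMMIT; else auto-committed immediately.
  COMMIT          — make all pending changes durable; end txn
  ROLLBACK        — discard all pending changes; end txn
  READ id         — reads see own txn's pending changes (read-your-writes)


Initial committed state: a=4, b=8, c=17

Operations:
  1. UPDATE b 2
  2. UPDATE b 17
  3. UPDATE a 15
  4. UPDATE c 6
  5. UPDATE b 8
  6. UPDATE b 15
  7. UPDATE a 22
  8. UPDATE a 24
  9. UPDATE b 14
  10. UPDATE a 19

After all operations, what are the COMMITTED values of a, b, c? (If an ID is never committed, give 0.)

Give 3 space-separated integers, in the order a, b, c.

Answer: 19 14 6

Derivation:
Initial committed: {a=4, b=8, c=17}
Op 1: UPDATE b=2 (auto-commit; committed b=2)
Op 2: UPDATE b=17 (auto-commit; committed b=17)
Op 3: UPDATE a=15 (auto-commit; committed a=15)
Op 4: UPDATE c=6 (auto-commit; committed c=6)
Op 5: UPDATE b=8 (auto-commit; committed b=8)
Op 6: UPDATE b=15 (auto-commit; committed b=15)
Op 7: UPDATE a=22 (auto-commit; committed a=22)
Op 8: UPDATE a=24 (auto-commit; committed a=24)
Op 9: UPDATE b=14 (auto-commit; committed b=14)
Op 10: UPDATE a=19 (auto-commit; committed a=19)
Final committed: {a=19, b=14, c=6}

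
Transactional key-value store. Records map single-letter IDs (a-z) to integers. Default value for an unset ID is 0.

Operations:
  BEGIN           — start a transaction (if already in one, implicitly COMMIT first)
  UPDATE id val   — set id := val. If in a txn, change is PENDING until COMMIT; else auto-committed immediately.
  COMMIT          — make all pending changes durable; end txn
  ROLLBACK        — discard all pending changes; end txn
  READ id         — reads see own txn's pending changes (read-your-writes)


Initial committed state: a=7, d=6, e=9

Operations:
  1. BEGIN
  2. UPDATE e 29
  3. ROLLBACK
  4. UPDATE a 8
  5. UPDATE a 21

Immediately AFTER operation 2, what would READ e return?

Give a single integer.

Answer: 29

Derivation:
Initial committed: {a=7, d=6, e=9}
Op 1: BEGIN: in_txn=True, pending={}
Op 2: UPDATE e=29 (pending; pending now {e=29})
After op 2: visible(e) = 29 (pending={e=29}, committed={a=7, d=6, e=9})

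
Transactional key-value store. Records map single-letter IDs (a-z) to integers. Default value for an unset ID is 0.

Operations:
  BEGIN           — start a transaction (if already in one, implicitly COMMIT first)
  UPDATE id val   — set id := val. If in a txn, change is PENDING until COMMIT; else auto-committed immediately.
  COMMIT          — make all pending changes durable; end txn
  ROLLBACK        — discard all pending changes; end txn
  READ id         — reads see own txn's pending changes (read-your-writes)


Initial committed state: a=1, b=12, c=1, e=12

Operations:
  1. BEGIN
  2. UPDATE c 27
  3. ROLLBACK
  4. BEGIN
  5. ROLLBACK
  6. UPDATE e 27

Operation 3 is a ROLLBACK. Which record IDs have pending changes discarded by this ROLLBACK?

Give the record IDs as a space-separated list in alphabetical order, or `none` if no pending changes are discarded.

Initial committed: {a=1, b=12, c=1, e=12}
Op 1: BEGIN: in_txn=True, pending={}
Op 2: UPDATE c=27 (pending; pending now {c=27})
Op 3: ROLLBACK: discarded pending ['c']; in_txn=False
Op 4: BEGIN: in_txn=True, pending={}
Op 5: ROLLBACK: discarded pending []; in_txn=False
Op 6: UPDATE e=27 (auto-commit; committed e=27)
ROLLBACK at op 3 discards: ['c']

Answer: c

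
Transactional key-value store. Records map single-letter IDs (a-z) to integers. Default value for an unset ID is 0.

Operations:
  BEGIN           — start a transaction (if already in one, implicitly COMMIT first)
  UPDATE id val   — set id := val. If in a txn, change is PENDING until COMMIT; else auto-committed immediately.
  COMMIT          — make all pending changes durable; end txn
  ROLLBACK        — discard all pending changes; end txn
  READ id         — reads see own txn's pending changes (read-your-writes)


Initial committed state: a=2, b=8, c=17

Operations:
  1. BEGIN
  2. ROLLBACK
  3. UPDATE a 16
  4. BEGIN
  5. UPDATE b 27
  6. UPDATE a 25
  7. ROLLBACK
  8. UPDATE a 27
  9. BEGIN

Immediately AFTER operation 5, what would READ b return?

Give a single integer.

Answer: 27

Derivation:
Initial committed: {a=2, b=8, c=17}
Op 1: BEGIN: in_txn=True, pending={}
Op 2: ROLLBACK: discarded pending []; in_txn=False
Op 3: UPDATE a=16 (auto-commit; committed a=16)
Op 4: BEGIN: in_txn=True, pending={}
Op 5: UPDATE b=27 (pending; pending now {b=27})
After op 5: visible(b) = 27 (pending={b=27}, committed={a=16, b=8, c=17})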